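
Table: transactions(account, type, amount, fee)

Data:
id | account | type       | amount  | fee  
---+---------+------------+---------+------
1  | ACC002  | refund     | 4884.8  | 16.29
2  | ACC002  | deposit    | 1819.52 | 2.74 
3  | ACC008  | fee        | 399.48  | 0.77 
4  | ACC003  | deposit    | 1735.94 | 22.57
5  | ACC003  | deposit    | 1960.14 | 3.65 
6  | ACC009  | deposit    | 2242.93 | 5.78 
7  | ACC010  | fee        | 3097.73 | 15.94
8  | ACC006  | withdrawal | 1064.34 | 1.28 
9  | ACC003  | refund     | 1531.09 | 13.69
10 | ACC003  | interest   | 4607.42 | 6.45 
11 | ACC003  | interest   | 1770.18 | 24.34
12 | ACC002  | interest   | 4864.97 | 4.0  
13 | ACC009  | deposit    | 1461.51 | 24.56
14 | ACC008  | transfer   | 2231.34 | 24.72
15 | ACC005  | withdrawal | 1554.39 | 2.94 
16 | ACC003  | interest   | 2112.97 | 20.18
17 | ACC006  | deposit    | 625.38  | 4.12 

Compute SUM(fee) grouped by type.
SELECT type, SUM(fee) as result
FROM transactions
GROUP BY type

Result:
  deposit: 63.42
  fee: 16.71
  interest: 54.97
  refund: 29.98
  transfer: 24.72
  withdrawal: 4.22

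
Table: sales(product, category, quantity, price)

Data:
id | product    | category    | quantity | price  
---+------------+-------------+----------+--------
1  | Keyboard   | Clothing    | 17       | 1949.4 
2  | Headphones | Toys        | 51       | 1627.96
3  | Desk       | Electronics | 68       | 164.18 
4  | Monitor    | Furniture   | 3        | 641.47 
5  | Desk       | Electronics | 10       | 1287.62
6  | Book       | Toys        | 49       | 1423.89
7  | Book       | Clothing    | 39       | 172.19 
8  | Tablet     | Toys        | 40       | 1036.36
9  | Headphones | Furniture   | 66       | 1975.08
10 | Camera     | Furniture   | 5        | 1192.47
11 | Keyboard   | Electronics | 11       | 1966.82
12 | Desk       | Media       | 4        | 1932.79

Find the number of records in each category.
SELECT category, COUNT(*) as count
FROM sales
GROUP BY category

Result:
  Clothing: 2
  Electronics: 3
  Furniture: 3
  Media: 1
  Toys: 3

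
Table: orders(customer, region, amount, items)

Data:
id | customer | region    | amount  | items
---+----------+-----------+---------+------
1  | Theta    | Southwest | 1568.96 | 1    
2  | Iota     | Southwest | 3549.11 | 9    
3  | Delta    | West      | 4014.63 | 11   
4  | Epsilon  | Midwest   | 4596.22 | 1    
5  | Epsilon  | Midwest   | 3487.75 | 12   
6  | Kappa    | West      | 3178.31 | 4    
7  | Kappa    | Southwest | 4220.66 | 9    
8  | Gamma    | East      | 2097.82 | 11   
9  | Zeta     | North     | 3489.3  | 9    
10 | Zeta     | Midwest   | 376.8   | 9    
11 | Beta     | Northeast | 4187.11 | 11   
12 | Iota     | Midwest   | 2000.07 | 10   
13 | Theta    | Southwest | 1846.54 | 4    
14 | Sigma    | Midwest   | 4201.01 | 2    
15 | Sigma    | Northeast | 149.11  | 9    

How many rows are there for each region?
SELECT region, COUNT(*) as count
FROM orders
GROUP BY region

Result:
  East: 1
  Midwest: 5
  North: 1
  Northeast: 2
  Southwest: 4
  West: 2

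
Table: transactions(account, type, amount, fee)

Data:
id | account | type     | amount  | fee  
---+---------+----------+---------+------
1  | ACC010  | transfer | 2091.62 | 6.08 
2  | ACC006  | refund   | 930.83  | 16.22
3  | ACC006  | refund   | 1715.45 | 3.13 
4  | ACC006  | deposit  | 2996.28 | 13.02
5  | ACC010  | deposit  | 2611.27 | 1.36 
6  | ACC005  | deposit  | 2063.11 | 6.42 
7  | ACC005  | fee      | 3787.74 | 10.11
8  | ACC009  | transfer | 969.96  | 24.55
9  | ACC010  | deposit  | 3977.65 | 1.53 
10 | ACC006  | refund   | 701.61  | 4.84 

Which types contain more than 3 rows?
SELECT type, COUNT(*) as cnt
FROM transactions
GROUP BY type
HAVING COUNT(*) > 3

Result:
  deposit: 4

Note: HAVING filters groups after aggregation, WHERE filters rows before.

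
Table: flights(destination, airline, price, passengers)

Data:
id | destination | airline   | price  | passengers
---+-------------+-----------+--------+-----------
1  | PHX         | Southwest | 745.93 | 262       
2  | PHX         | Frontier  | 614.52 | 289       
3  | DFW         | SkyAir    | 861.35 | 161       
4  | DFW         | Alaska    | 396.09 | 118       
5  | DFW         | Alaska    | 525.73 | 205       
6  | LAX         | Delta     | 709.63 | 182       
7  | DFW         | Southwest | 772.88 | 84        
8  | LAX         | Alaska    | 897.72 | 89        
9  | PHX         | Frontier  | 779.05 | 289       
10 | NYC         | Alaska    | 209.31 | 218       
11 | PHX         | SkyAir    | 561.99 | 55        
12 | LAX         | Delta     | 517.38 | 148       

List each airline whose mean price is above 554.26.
SELECT airline, AVG(price)
FROM flights
GROUP BY airline
HAVING AVG(price) > 554.26

Result:
  Delta: avg=613.51
  Frontier: avg=696.79
  SkyAir: avg=711.67
  Southwest: avg=759.41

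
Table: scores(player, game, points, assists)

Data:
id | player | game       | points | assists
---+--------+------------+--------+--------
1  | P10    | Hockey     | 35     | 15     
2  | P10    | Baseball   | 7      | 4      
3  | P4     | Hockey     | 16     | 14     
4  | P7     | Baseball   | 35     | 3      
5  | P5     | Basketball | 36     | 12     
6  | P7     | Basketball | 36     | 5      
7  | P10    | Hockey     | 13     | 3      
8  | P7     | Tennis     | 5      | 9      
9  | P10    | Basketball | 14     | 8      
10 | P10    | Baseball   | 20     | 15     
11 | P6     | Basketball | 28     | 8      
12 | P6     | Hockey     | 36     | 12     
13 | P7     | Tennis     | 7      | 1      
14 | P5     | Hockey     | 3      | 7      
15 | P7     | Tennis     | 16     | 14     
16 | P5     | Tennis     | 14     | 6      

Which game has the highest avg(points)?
SELECT game, AVG(points) as val
FROM scores
GROUP BY game
ORDER BY val DESC
LIMIT 1

Result: Basketball with avg(points) = 28.50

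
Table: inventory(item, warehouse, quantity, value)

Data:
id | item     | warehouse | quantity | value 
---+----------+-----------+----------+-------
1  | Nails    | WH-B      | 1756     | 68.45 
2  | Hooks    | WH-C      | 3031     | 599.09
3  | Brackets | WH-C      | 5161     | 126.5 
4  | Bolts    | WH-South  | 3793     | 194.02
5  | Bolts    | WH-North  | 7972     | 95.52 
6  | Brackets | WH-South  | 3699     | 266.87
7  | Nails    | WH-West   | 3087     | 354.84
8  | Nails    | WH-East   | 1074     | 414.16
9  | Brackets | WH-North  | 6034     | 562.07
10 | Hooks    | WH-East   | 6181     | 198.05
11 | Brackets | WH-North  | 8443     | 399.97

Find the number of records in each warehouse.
SELECT warehouse, COUNT(*) as count
FROM inventory
GROUP BY warehouse

Result:
  WH-B: 1
  WH-C: 2
  WH-East: 2
  WH-North: 3
  WH-South: 2
  WH-West: 1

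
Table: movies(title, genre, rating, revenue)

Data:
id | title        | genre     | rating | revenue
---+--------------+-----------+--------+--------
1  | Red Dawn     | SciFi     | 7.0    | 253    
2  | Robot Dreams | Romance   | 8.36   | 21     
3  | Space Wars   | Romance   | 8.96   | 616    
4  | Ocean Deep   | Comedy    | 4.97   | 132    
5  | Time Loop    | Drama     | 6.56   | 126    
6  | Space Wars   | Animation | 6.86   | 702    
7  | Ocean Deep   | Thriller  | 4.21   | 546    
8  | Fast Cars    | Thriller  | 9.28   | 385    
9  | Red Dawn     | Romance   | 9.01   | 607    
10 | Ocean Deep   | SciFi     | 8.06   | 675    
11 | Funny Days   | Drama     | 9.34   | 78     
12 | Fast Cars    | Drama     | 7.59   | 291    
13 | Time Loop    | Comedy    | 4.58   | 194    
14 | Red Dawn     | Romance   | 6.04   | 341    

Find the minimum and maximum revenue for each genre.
SELECT genre, MIN(revenue), MAX(revenue)
FROM movies
GROUP BY genre

Result:
  Animation: min=702, max=702
  Comedy: min=132, max=194
  Drama: min=78, max=291
  Romance: min=21, max=616
  SciFi: min=253, max=675
  Thriller: min=385, max=546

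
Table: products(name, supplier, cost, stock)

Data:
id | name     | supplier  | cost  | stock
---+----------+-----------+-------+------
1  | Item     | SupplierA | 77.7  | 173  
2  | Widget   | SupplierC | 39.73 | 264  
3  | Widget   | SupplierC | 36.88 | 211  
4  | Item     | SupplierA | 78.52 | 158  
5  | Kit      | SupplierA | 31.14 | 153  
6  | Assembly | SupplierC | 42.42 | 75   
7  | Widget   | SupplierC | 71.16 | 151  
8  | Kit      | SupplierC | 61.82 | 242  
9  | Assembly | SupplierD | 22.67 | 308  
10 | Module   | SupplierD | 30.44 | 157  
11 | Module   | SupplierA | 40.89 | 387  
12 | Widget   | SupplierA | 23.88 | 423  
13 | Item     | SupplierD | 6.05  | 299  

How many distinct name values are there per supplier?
SELECT supplier, COUNT(DISTINCT name)
FROM products
GROUP BY supplier

Result:
  SupplierA: 4 distinct
  SupplierC: 3 distinct
  SupplierD: 3 distinct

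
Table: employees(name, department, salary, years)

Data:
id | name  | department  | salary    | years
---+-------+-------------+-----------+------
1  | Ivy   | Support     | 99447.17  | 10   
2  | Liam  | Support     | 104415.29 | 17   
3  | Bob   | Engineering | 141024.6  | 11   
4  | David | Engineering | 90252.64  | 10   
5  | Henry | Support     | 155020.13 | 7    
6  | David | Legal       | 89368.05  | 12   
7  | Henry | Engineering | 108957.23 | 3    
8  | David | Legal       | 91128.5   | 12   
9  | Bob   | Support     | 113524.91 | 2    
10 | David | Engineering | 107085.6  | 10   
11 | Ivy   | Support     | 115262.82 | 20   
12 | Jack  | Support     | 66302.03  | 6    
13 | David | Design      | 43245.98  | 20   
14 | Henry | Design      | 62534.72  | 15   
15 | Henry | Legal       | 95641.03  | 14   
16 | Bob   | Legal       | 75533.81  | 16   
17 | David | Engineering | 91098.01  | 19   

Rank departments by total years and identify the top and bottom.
SELECT department, SUM(years)
FROM employees
GROUP BY department
ORDER BY SUM(years)

All groups:
  Design: 35
  Engineering: 53
  Legal: 54
  Support: 62

Highest: Support (62)
Lowest: Design (35)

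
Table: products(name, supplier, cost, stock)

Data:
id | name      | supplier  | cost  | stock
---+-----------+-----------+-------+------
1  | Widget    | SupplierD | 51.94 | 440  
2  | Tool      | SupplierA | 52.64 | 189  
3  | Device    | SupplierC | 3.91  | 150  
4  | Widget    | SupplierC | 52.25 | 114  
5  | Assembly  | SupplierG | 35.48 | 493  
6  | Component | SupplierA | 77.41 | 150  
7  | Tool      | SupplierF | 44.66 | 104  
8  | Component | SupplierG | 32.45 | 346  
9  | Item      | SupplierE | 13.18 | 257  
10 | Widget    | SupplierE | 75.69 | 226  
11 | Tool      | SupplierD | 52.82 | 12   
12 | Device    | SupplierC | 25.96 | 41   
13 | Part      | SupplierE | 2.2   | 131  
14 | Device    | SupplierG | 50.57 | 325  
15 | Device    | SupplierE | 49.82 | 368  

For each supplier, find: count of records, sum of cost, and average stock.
SELECT supplier,
       COUNT(*) as cnt,
       SUM(cost) as total_cost,
       AVG(stock) as avg_stock
FROM products
GROUP BY supplier

Result:
  SupplierA: 2 records, 130.05 total cost, 169.50 avg stock
  SupplierC: 3 records, 82.12 total cost, 101.67 avg stock
  SupplierD: 2 records, 104.76 total cost, 226.00 avg stock
  SupplierE: 4 records, 140.89 total cost, 245.50 avg stock
  SupplierF: 1 records, 44.66 total cost, 104.00 avg stock
  SupplierG: 3 records, 118.50 total cost, 388.00 avg stock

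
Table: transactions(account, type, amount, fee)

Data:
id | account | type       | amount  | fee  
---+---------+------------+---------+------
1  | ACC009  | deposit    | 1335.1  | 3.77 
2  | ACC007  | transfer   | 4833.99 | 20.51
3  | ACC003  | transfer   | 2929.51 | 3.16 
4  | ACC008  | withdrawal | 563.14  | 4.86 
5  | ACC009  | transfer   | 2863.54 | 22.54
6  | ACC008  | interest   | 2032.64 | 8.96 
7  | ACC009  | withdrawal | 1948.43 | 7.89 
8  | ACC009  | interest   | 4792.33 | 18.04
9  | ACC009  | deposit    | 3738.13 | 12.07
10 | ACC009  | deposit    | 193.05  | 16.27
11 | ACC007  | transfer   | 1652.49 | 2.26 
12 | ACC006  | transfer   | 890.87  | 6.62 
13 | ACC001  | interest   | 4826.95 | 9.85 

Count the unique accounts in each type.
SELECT type, COUNT(DISTINCT account)
FROM transactions
GROUP BY type

Result:
  deposit: 1 distinct
  interest: 3 distinct
  transfer: 4 distinct
  withdrawal: 2 distinct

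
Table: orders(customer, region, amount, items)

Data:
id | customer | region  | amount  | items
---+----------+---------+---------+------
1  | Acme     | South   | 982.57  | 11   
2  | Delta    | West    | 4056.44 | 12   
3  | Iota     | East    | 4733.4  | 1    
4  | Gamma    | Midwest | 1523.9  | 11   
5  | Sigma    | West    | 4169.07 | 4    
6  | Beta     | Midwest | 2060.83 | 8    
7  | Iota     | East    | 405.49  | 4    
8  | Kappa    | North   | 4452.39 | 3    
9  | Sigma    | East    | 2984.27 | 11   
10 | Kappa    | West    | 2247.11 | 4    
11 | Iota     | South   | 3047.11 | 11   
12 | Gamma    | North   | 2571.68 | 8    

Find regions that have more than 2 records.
SELECT region, COUNT(*) as cnt
FROM orders
GROUP BY region
HAVING COUNT(*) > 2

Result:
  East: 3
  West: 3

Note: HAVING filters groups after aggregation, WHERE filters rows before.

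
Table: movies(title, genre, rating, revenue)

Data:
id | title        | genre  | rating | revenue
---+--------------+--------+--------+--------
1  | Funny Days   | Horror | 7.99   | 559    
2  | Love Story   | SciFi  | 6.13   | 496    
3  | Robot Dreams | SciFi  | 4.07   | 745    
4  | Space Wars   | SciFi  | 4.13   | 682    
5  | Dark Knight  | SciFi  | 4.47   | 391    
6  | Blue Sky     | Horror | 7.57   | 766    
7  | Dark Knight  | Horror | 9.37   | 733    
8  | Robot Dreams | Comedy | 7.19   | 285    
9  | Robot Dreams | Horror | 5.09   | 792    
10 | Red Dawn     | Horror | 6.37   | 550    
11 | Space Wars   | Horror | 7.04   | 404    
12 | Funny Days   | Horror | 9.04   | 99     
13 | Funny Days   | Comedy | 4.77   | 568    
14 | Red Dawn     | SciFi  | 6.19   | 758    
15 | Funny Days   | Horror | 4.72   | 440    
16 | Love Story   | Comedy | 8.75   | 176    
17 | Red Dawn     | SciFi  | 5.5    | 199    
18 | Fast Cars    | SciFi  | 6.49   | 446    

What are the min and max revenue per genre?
SELECT genre, MIN(revenue), MAX(revenue)
FROM movies
GROUP BY genre

Result:
  Comedy: min=176, max=568
  Horror: min=99, max=792
  SciFi: min=199, max=758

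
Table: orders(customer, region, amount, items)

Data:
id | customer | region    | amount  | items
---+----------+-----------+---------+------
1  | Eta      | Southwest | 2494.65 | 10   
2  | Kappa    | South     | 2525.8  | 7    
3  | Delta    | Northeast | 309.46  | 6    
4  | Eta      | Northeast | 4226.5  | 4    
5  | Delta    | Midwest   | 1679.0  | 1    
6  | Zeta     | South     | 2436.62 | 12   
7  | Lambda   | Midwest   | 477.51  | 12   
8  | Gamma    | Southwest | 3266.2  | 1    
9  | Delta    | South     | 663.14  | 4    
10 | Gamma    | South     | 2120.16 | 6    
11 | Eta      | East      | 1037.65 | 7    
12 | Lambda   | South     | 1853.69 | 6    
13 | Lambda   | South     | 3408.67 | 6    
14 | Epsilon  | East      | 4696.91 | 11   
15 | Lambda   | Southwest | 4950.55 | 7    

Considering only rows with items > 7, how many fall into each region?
SELECT region, COUNT(*)
FROM orders
WHERE items > 7
GROUP BY region

Note: WHERE filters rows before grouping.

Result:
  East: 1
  Midwest: 1
  South: 1
  Southwest: 1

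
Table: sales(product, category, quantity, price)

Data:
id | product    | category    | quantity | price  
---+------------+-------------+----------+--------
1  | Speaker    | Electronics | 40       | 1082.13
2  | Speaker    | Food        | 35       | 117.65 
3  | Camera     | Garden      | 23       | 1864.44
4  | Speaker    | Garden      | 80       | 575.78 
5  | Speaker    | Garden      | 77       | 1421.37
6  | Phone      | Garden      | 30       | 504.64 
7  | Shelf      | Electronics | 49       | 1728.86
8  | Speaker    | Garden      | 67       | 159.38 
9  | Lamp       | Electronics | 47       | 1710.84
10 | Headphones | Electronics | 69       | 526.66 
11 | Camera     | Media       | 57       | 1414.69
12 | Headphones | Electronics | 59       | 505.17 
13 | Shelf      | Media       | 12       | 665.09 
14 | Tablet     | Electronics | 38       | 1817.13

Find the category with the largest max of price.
SELECT category, MAX(price) as val
FROM sales
GROUP BY category
ORDER BY val DESC
LIMIT 1

Result: Garden with max(price) = 1864.44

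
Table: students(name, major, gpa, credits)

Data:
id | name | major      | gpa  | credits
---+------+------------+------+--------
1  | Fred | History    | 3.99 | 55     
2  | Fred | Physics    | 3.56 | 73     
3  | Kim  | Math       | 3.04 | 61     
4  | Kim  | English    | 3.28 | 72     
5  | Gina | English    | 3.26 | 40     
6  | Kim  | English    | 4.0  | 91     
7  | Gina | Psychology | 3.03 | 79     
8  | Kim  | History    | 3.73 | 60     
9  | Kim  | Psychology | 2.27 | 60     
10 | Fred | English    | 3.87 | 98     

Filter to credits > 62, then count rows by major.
SELECT major, COUNT(*)
FROM students
WHERE credits > 62
GROUP BY major

Note: WHERE filters rows before grouping.

Result:
  English: 3
  Physics: 1
  Psychology: 1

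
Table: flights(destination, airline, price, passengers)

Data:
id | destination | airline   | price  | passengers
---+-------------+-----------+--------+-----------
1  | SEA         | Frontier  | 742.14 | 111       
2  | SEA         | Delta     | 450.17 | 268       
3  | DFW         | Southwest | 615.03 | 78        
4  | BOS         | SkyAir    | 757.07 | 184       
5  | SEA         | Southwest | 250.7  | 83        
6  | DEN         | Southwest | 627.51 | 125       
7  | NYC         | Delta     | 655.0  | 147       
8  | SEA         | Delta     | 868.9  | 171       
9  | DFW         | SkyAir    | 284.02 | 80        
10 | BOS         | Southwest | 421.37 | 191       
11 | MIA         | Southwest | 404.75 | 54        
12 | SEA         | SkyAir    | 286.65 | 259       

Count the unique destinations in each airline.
SELECT airline, COUNT(DISTINCT destination)
FROM flights
GROUP BY airline

Result:
  Delta: 2 distinct
  Frontier: 1 distinct
  SkyAir: 3 distinct
  Southwest: 5 distinct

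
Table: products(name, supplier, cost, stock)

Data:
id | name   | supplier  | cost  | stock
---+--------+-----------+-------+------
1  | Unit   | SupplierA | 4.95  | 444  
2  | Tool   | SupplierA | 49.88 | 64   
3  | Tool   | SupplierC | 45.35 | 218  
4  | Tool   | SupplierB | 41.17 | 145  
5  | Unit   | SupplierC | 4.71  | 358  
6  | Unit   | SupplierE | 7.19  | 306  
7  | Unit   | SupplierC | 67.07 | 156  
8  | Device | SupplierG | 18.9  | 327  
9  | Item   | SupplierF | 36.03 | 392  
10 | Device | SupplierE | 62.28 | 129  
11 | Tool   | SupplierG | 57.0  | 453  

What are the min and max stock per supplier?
SELECT supplier, MIN(stock), MAX(stock)
FROM products
GROUP BY supplier

Result:
  SupplierA: min=64, max=444
  SupplierB: min=145, max=145
  SupplierC: min=156, max=358
  SupplierE: min=129, max=306
  SupplierF: min=392, max=392
  SupplierG: min=327, max=453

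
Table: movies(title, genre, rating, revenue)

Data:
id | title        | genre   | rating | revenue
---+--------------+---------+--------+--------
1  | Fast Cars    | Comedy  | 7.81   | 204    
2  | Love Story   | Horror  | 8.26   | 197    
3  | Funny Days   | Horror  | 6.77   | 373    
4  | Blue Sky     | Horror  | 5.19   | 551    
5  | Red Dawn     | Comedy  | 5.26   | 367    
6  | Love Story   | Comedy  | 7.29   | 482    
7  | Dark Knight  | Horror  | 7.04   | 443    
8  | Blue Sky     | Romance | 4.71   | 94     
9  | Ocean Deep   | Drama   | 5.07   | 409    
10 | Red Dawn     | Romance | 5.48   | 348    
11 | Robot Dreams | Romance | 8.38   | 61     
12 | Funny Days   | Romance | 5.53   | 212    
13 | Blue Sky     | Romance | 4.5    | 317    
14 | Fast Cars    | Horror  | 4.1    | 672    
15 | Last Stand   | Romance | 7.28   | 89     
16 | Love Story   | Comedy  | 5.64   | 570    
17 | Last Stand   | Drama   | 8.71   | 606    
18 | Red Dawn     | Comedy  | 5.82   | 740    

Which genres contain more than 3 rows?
SELECT genre, COUNT(*) as cnt
FROM movies
GROUP BY genre
HAVING COUNT(*) > 3

Result:
  Comedy: 5
  Horror: 5
  Romance: 6

Note: HAVING filters groups after aggregation, WHERE filters rows before.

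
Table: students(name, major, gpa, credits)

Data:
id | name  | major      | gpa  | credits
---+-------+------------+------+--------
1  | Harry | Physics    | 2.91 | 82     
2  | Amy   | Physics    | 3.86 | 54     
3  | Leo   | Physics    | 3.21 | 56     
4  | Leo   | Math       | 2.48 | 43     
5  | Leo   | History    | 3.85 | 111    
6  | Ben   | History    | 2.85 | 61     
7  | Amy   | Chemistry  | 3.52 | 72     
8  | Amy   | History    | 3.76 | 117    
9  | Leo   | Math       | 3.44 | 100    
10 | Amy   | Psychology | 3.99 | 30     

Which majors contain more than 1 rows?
SELECT major, COUNT(*) as cnt
FROM students
GROUP BY major
HAVING COUNT(*) > 1

Result:
  History: 3
  Math: 2
  Physics: 3

Note: HAVING filters groups after aggregation, WHERE filters rows before.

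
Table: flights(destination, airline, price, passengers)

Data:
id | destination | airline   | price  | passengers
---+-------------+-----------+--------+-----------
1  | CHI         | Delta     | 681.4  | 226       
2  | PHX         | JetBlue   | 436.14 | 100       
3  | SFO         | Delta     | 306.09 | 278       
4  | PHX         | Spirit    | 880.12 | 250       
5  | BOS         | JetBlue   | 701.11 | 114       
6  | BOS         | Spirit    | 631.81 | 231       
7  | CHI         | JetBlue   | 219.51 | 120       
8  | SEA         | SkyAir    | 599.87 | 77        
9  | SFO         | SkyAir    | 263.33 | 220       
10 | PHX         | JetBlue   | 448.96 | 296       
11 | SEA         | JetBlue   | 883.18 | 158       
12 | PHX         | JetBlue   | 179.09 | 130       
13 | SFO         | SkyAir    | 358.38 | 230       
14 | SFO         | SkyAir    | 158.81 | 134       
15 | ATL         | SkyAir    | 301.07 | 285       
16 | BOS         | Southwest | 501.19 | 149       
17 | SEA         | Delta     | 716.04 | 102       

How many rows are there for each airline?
SELECT airline, COUNT(*) as count
FROM flights
GROUP BY airline

Result:
  Delta: 3
  JetBlue: 6
  SkyAir: 5
  Southwest: 1
  Spirit: 2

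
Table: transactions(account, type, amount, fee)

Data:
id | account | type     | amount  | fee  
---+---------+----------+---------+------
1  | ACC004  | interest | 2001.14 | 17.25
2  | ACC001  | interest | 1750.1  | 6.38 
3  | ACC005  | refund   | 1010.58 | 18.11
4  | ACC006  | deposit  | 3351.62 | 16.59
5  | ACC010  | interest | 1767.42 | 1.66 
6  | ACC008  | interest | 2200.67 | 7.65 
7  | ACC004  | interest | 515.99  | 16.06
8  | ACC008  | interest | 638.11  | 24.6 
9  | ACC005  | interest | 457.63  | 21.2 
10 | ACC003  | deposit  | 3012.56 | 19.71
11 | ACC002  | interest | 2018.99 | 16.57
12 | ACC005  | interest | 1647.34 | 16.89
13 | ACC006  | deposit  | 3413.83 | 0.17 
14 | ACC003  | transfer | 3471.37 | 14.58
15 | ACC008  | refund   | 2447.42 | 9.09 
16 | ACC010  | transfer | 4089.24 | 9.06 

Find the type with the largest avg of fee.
SELECT type, AVG(fee) as val
FROM transactions
GROUP BY type
ORDER BY val DESC
LIMIT 1

Result: interest with avg(fee) = 14.25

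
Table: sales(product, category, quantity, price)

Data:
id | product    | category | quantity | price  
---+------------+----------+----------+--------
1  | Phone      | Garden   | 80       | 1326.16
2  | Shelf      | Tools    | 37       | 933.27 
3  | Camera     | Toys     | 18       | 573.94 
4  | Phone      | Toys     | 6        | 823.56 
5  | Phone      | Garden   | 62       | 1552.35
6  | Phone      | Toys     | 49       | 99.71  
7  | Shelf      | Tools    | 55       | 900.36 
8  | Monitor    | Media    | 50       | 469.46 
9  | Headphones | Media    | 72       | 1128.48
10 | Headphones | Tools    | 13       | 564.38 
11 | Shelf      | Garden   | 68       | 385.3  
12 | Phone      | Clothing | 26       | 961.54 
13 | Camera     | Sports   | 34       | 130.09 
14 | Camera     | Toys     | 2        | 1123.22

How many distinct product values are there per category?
SELECT category, COUNT(DISTINCT product)
FROM sales
GROUP BY category

Result:
  Clothing: 1 distinct
  Garden: 2 distinct
  Media: 2 distinct
  Sports: 1 distinct
  Tools: 2 distinct
  Toys: 2 distinct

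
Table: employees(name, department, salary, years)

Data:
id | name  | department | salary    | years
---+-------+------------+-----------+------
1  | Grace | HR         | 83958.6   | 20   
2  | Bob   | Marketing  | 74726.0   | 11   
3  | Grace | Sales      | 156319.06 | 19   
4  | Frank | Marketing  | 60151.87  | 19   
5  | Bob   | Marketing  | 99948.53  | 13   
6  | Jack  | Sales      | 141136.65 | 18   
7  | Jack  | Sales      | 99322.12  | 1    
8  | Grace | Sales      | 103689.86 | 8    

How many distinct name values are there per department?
SELECT department, COUNT(DISTINCT name)
FROM employees
GROUP BY department

Result:
  HR: 1 distinct
  Marketing: 2 distinct
  Sales: 2 distinct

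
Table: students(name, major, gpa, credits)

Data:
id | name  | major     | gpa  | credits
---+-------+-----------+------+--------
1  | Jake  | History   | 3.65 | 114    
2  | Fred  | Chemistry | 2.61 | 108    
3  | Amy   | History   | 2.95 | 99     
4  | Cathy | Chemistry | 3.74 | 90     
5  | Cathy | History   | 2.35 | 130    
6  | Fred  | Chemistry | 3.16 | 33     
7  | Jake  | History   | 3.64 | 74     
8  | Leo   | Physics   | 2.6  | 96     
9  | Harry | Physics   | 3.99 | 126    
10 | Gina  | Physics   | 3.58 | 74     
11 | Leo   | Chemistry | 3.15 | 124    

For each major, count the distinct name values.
SELECT major, COUNT(DISTINCT name)
FROM students
GROUP BY major

Result:
  Chemistry: 3 distinct
  History: 3 distinct
  Physics: 3 distinct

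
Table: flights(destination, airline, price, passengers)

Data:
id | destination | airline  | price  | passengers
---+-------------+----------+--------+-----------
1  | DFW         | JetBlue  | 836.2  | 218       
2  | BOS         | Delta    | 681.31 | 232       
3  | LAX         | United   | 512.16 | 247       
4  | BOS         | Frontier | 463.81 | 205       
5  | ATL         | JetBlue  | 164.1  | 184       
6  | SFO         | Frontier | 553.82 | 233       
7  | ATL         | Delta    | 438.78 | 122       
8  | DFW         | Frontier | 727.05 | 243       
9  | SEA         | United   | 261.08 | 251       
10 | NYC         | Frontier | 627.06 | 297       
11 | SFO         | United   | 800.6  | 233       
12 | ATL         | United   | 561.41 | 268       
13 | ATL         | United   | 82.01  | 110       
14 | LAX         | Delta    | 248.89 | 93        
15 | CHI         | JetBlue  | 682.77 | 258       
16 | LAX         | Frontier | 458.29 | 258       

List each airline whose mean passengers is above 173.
SELECT airline, AVG(passengers)
FROM flights
GROUP BY airline
HAVING AVG(passengers) > 173

Result:
  Frontier: avg=247.20
  JetBlue: avg=220.00
  United: avg=221.80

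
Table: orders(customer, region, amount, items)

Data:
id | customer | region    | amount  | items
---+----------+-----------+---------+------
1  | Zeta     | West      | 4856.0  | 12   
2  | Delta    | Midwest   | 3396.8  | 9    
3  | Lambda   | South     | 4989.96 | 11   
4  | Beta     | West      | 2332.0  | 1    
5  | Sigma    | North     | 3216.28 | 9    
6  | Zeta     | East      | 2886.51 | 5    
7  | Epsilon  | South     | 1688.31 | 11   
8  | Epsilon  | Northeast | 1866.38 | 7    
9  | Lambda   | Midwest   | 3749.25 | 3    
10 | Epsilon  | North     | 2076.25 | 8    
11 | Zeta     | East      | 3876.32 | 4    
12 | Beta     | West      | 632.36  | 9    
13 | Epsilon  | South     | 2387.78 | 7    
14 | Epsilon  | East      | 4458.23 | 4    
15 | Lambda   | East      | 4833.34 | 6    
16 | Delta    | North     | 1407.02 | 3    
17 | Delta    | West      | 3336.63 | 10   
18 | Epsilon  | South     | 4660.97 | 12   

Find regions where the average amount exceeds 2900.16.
SELECT region, AVG(amount)
FROM orders
GROUP BY region
HAVING AVG(amount) > 2900.16

Result:
  East: avg=4013.60
  Midwest: avg=3573.03
  South: avg=3431.76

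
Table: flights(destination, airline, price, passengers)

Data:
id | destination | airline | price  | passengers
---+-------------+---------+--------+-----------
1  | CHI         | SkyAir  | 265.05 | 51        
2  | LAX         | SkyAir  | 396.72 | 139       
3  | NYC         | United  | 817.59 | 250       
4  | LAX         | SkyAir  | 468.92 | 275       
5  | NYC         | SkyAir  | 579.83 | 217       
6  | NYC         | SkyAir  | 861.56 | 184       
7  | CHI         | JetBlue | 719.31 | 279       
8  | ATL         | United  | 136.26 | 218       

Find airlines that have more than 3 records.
SELECT airline, COUNT(*) as cnt
FROM flights
GROUP BY airline
HAVING COUNT(*) > 3

Result:
  SkyAir: 5

Note: HAVING filters groups after aggregation, WHERE filters rows before.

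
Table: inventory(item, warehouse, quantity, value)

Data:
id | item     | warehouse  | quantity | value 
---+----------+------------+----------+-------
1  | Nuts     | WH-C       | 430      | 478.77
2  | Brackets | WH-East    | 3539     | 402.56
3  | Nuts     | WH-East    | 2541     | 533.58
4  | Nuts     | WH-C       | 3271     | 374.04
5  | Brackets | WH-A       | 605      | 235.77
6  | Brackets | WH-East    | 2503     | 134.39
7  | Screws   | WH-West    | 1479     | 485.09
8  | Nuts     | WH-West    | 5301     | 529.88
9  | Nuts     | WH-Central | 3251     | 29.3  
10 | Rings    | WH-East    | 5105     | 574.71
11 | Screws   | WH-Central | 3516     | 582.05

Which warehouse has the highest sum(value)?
SELECT warehouse, SUM(value) as val
FROM inventory
GROUP BY warehouse
ORDER BY val DESC
LIMIT 1

Result: WH-East with sum(value) = 1645.24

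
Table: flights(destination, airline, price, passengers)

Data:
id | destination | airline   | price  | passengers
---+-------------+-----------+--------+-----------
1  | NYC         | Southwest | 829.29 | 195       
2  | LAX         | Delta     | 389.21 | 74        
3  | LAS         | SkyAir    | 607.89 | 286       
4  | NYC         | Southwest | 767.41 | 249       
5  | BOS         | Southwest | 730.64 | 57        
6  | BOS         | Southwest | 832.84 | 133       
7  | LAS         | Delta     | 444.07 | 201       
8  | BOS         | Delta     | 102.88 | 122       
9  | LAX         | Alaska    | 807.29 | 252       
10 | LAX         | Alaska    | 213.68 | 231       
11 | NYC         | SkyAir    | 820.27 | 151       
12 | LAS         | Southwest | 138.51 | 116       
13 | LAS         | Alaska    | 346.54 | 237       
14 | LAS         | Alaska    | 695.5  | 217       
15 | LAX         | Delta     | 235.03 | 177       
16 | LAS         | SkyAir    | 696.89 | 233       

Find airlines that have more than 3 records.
SELECT airline, COUNT(*) as cnt
FROM flights
GROUP BY airline
HAVING COUNT(*) > 3

Result:
  Alaska: 4
  Delta: 4
  Southwest: 5

Note: HAVING filters groups after aggregation, WHERE filters rows before.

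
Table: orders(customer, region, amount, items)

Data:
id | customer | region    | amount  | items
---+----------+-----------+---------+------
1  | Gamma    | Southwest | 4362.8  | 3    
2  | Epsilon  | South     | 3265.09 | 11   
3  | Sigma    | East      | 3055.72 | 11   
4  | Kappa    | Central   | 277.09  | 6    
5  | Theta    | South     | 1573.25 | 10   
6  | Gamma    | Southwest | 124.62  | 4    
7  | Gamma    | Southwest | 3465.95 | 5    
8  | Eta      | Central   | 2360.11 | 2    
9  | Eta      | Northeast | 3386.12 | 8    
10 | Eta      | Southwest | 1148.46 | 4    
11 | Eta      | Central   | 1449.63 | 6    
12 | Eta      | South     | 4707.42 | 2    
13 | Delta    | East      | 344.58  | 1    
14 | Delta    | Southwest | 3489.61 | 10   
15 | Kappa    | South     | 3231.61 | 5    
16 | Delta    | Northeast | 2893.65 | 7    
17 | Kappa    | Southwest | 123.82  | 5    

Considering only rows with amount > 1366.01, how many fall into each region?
SELECT region, COUNT(*)
FROM orders
WHERE amount > 1366.01
GROUP BY region

Note: WHERE filters rows before grouping.

Result:
  Central: 2
  East: 1
  Northeast: 2
  South: 4
  Southwest: 3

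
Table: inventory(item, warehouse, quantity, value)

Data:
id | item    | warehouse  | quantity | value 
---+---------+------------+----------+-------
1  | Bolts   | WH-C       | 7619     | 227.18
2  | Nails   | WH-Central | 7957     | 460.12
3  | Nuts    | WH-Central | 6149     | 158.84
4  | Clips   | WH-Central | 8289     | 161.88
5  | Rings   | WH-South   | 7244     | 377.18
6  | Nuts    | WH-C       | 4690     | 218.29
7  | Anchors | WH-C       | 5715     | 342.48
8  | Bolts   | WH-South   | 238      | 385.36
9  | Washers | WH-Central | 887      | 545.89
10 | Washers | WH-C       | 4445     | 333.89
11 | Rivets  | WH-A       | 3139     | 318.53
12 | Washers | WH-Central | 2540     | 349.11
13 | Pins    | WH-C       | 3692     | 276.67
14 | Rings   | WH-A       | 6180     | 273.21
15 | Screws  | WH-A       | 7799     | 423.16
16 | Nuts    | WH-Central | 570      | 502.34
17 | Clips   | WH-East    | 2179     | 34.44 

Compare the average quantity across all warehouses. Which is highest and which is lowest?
SELECT warehouse, AVG(quantity)
FROM inventory
GROUP BY warehouse
ORDER BY AVG(quantity)

All groups:
  WH-East: 2179.00
  WH-South: 3741.00
  WH-Central: 4398.67
  WH-C: 5232.20
  WH-A: 5706.00

Highest: WH-A (5706.00)
Lowest: WH-East (2179.00)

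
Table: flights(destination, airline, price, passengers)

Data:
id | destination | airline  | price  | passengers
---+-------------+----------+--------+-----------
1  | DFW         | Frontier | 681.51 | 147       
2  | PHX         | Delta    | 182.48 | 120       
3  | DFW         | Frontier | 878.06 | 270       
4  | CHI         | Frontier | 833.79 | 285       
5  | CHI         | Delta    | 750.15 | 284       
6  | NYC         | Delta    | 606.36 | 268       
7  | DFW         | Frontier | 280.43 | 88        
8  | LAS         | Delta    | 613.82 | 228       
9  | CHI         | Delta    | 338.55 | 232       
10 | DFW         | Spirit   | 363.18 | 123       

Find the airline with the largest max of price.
SELECT airline, MAX(price) as val
FROM flights
GROUP BY airline
ORDER BY val DESC
LIMIT 1

Result: Frontier with max(price) = 878.06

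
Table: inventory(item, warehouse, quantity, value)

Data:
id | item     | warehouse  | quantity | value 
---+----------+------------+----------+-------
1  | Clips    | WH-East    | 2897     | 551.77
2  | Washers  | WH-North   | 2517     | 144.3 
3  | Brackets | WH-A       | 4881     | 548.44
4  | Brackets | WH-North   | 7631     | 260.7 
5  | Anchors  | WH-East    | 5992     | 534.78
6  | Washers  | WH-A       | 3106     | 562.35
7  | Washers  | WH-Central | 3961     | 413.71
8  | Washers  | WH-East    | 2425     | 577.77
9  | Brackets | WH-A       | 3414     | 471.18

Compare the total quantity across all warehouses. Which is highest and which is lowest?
SELECT warehouse, SUM(quantity)
FROM inventory
GROUP BY warehouse
ORDER BY SUM(quantity)

All groups:
  WH-Central: 3961
  WH-North: 10148
  WH-East: 11314
  WH-A: 11401

Highest: WH-A (11401)
Lowest: WH-Central (3961)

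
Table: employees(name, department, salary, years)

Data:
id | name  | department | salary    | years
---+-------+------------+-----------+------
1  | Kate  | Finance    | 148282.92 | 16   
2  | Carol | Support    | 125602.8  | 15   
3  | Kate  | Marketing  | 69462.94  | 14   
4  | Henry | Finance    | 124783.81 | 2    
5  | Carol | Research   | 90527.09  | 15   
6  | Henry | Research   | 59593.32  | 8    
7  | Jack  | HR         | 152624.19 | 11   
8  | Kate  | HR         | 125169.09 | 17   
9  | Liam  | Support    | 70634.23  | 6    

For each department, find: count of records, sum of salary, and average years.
SELECT department,
       COUNT(*) as cnt,
       SUM(salary) as total_salary,
       AVG(years) as avg_years
FROM employees
GROUP BY department

Result:
  Finance: 2 records, 273066.73 total salary, 9.00 avg years
  HR: 2 records, 277793.28 total salary, 14.00 avg years
  Marketing: 1 records, 69462.94 total salary, 14.00 avg years
  Research: 2 records, 150120.41 total salary, 11.50 avg years
  Support: 2 records, 196237.03 total salary, 10.50 avg years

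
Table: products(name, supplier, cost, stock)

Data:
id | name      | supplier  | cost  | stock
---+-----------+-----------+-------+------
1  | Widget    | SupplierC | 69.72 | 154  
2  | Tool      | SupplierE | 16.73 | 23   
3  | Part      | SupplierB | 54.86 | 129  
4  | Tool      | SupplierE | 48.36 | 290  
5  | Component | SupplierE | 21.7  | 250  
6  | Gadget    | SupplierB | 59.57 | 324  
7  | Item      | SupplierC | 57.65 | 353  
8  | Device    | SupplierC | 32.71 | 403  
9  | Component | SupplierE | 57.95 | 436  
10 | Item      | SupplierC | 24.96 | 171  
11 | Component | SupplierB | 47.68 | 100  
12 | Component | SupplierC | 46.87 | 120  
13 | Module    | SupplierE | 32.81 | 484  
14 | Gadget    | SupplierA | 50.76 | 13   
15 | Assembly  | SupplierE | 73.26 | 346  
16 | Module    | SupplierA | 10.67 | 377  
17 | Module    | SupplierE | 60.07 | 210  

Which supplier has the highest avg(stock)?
SELECT supplier, AVG(stock) as val
FROM products
GROUP BY supplier
ORDER BY val DESC
LIMIT 1

Result: SupplierE with avg(stock) = 291.29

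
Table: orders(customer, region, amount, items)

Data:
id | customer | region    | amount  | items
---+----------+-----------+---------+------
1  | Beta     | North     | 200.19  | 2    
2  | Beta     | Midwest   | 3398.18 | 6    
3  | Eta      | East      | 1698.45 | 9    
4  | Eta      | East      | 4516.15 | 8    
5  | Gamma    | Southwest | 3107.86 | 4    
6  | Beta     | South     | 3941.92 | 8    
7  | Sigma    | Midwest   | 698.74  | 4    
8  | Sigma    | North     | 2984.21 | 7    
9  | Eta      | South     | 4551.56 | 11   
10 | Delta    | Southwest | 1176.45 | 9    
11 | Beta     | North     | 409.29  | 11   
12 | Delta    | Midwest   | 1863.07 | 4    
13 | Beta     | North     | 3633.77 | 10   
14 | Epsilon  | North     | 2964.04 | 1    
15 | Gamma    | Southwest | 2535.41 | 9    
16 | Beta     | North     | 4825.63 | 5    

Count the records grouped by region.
SELECT region, COUNT(*) as count
FROM orders
GROUP BY region

Result:
  East: 2
  Midwest: 3
  North: 6
  South: 2
  Southwest: 3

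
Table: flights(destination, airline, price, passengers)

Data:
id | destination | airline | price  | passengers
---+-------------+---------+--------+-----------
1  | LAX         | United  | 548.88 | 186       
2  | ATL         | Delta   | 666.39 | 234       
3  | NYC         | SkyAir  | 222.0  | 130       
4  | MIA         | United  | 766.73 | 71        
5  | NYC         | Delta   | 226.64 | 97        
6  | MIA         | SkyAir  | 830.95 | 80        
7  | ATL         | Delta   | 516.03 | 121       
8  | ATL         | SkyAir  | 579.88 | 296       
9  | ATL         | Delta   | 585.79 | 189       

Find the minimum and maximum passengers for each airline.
SELECT airline, MIN(passengers), MAX(passengers)
FROM flights
GROUP BY airline

Result:
  Delta: min=97, max=234
  SkyAir: min=80, max=296
  United: min=71, max=186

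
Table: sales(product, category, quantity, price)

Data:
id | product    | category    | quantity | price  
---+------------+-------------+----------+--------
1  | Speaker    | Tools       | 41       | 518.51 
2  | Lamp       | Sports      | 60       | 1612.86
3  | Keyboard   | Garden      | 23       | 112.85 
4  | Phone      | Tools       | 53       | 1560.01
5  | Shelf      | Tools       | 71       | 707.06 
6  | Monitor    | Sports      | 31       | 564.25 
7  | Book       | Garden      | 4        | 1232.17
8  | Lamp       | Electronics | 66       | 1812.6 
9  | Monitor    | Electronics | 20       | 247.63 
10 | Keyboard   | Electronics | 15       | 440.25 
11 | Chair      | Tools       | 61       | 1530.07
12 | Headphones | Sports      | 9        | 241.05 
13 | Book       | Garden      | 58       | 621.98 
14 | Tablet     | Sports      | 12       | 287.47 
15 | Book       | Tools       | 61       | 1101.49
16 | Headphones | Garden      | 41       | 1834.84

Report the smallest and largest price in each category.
SELECT category, MIN(price), MAX(price)
FROM sales
GROUP BY category

Result:
  Electronics: min=247.63, max=1812.60
  Garden: min=112.85, max=1834.84
  Sports: min=241.05, max=1612.86
  Tools: min=518.51, max=1560.01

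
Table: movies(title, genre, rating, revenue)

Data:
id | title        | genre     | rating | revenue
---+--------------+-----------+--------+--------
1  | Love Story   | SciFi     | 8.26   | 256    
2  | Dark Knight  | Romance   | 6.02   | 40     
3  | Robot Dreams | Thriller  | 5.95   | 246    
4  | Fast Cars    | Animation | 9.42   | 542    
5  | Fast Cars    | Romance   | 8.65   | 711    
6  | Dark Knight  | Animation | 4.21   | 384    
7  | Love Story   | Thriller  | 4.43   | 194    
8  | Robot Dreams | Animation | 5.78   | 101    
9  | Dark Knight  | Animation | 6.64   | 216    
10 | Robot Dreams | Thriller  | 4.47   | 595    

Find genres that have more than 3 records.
SELECT genre, COUNT(*) as cnt
FROM movies
GROUP BY genre
HAVING COUNT(*) > 3

Result:
  Animation: 4

Note: HAVING filters groups after aggregation, WHERE filters rows before.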